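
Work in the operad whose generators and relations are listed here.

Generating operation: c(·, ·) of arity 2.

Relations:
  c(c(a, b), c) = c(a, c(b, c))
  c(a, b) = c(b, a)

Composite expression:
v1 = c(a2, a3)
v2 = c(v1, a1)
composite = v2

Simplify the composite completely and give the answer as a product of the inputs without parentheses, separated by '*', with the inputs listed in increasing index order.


a1 * a2 * a3

Any arrangement under c is one operation, so sort the a-inputs.
c(a2, a3) unparenthesizes to a2 * a3
c(c(a2, a3), a1) unparenthesizes to a2 * a3 * a1
rearranged into index order: a1 * a2 * a3


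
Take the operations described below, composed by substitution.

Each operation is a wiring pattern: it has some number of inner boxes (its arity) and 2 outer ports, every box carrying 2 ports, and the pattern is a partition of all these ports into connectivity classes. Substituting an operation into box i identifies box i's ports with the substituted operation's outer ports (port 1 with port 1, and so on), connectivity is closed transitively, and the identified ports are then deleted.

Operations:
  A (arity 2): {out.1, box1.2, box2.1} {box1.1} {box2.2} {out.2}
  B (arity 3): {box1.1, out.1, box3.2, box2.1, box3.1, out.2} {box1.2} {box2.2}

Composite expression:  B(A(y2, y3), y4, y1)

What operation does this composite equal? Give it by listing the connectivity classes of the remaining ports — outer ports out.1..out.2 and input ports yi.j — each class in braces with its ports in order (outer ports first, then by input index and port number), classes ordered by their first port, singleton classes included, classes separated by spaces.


{out.1, out.2, y1.1, y1.2, y2.2, y3.1, y4.1} {y2.1} {y3.2} {y4.2}

Connectivity passes through glued B-boundaries; trace each wire chain.
stage A: inputs (y2, y3), connectivity {out.1, y2.2, y3.1} {out.2} {y2.1} {y3.2}, out.j its boundary
stage B: inputs (y2, y3, y4, y1), connectivity {out.1, out.2, y1.1, y1.2, y2.2, y3.1, y4.1} {y2.1} {y3.2} {y4.2}, out.j its boundary


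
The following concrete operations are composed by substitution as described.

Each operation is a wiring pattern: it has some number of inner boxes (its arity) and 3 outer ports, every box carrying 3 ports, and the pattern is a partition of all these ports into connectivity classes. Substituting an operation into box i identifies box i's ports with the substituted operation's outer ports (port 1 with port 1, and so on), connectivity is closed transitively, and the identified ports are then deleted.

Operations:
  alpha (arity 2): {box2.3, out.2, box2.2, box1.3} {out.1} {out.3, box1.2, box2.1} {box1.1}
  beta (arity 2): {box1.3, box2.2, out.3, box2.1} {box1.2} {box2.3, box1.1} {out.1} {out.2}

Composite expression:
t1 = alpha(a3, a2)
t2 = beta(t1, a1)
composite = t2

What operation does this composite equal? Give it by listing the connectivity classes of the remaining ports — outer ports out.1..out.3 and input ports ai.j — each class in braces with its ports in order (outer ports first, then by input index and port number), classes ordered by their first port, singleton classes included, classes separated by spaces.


Treat the ports identified at beta as solder joints: merge, then drop.
composing alpha on (a3, a2), with out.j its own outer ports: {out.1} {out.2, a2.2, a2.3, a3.3} {out.3, a2.1, a3.2} {a3.1}
composing beta on (a3, a2, a1), with out.j its own outer ports: {out.1} {out.2} {out.3, a1.1, a1.2, a2.1, a3.2} {a1.3} {a2.2, a2.3, a3.3} {a3.1}

{out.1} {out.2} {out.3, a1.1, a1.2, a2.1, a3.2} {a1.3} {a2.2, a2.3, a3.3} {a3.1}


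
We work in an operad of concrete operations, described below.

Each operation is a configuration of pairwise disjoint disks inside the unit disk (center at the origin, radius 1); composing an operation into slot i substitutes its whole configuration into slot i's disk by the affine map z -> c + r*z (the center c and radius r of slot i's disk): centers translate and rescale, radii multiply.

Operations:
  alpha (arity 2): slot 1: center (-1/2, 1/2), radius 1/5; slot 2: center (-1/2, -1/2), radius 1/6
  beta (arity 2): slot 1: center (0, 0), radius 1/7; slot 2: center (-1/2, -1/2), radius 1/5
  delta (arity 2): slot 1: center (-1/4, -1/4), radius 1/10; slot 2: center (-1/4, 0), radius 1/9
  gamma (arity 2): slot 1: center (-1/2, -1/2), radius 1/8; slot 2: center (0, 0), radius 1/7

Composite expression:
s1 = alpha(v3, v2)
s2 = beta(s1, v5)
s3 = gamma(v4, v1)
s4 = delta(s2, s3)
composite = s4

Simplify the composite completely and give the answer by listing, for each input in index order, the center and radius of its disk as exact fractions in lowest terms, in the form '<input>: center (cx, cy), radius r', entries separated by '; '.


v1: center (-1/4, 0), radius 1/63; v2: center (-9/35, -9/35), radius 1/420; v3: center (-9/35, -17/70), radius 1/350; v4: center (-11/36, -1/18), radius 1/72; v5: center (-3/10, -3/10), radius 1/50

Affine substitution under delta: radii multiply and v-centers shift.
tracing v3 down its 3-map path: center (-9/35, -17/70), radius 1/350
tracing v2 down its 3-map path: center (-9/35, -9/35), radius 1/420
tracing v5 down its 2-map path: center (-3/10, -3/10), radius 1/50
tracing v4 down its 2-map path: center (-11/36, -1/18), radius 1/72
tracing v1 down its 2-map path: center (-1/4, 0), radius 1/63


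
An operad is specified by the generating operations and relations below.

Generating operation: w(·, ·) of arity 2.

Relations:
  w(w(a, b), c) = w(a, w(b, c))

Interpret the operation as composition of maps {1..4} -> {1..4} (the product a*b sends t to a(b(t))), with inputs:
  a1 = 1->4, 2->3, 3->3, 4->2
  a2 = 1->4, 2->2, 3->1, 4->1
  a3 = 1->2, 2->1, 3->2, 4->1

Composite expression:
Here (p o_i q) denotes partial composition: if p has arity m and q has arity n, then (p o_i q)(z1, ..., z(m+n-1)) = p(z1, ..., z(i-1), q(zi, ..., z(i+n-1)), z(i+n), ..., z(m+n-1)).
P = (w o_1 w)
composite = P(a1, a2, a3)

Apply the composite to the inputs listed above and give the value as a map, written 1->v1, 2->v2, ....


w(a1, a2) = 1->2, 2->3, 3->4, 4->4
w(w(a1, a2), a3) = 1->3, 2->2, 3->3, 4->2

1->3, 2->2, 3->3, 4->2


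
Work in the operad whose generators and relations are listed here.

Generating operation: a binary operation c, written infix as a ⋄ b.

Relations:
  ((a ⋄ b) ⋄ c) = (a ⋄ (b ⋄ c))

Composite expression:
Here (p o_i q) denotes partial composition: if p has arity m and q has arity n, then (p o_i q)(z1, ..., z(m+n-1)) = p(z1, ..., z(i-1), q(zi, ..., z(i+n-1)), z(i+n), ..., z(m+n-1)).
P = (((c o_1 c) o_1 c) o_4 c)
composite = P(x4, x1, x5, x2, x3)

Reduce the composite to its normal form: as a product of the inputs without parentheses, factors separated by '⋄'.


x4 ⋄ x1 ⋄ x5 ⋄ x2 ⋄ x3

Key point: c is associative — brackets drop, the x-order remains.
(x4 ⋄ x1) unparenthesizes to x4 ⋄ x1
((x4 ⋄ x1) ⋄ x5) unparenthesizes to x4 ⋄ x1 ⋄ x5
(x2 ⋄ x3) unparenthesizes to x2 ⋄ x3
(((x4 ⋄ x1) ⋄ x5) ⋄ (x2 ⋄ x3)) unparenthesizes to x4 ⋄ x1 ⋄ x5 ⋄ x2 ⋄ x3


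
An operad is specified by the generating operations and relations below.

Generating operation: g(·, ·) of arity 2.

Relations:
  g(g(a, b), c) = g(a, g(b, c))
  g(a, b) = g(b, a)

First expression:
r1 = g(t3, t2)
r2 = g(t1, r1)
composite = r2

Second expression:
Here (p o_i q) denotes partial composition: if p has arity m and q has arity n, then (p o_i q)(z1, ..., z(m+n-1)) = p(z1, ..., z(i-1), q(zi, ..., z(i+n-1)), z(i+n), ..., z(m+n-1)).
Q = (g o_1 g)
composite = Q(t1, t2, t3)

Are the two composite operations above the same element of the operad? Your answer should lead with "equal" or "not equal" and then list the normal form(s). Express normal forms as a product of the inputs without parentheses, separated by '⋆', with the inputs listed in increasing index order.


The first expression reduces to t1 ⋆ t2 ⋆ t3
The second expression reduces to t1 ⋆ t2 ⋆ t3
Identical normal forms: equal.

equal; both compose to t1 ⋆ t2 ⋆ t3


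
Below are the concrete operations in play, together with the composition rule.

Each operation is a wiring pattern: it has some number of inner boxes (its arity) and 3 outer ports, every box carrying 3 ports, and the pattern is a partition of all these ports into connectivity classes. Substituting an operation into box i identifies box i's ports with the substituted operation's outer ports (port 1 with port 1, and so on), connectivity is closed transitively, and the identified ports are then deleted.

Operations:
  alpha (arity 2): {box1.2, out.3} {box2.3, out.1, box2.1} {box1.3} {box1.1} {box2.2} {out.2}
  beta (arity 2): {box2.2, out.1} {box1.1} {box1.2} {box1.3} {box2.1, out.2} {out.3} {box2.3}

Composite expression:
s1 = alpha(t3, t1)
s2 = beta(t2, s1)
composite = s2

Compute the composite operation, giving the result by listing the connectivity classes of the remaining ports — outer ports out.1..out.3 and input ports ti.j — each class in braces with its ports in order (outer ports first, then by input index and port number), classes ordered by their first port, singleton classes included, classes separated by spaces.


{out.1} {out.2, t1.1, t1.3} {out.3} {t1.2} {t2.1} {t2.2} {t2.3} {t3.1} {t3.2} {t3.3}

Two ports join when wires chain via beta-identified ports.
the subtree at alpha composes to {out.1, t1.1, t1.3} {out.2} {out.3, t3.2} {t1.2} {t3.1} {t3.3} on (t3, t1); out.j = own outer ports
the subtree at beta composes to {out.1} {out.2, t1.1, t1.3} {out.3} {t1.2} {t2.1} {t2.2} {t2.3} {t3.1} {t3.2} {t3.3} on (t2, t3, t1); out.j = own outer ports


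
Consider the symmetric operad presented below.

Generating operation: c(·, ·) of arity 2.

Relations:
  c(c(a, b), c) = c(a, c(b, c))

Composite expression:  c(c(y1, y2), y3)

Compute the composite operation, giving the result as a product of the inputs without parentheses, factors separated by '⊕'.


y1 ⊕ y2 ⊕ y3


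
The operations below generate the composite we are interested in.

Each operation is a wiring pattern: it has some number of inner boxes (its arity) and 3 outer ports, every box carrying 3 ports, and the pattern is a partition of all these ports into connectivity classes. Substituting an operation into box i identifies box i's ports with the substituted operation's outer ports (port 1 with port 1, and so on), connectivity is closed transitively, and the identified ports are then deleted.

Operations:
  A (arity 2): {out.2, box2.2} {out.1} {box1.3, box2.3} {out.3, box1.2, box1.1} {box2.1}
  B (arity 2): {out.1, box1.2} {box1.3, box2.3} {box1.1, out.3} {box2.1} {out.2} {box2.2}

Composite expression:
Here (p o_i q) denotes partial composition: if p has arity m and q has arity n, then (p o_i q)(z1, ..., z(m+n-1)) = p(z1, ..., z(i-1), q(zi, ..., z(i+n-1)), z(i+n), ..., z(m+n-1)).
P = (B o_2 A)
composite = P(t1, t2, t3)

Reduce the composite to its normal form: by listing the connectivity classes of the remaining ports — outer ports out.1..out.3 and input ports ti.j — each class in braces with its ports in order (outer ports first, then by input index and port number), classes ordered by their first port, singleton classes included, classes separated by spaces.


{out.1, t1.2} {out.2} {out.3, t1.1} {t1.3, t2.1, t2.2} {t2.3, t3.3} {t3.1} {t3.2}

Substituting into B glues patterns; closure does the rest.
the subtree at A composes to {out.1} {out.2, t3.2} {out.3, t2.1, t2.2} {t2.3, t3.3} {t3.1} on (t2, t3); out.j = own outer ports
the subtree at B composes to {out.1, t1.2} {out.2} {out.3, t1.1} {t1.3, t2.1, t2.2} {t2.3, t3.3} {t3.1} {t3.2} on (t1, t2, t3); out.j = own outer ports


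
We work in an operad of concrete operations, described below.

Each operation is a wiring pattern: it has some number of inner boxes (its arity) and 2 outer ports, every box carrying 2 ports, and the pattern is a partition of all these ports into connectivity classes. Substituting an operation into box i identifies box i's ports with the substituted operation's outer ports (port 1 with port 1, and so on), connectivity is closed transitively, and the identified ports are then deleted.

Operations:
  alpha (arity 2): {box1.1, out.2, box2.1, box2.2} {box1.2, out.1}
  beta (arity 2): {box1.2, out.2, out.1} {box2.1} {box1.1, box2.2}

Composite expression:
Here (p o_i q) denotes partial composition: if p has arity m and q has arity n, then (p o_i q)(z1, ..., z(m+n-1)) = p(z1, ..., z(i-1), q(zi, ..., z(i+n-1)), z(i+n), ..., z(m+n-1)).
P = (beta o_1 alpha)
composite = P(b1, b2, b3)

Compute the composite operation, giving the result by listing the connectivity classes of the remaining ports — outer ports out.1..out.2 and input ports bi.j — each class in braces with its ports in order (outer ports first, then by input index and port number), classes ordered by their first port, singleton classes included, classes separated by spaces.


{out.1, out.2, b1.1, b2.1, b2.2} {b1.2, b3.2} {b3.1}

Two ports join when wires chain via beta-identified ports.
composing alpha on (b1, b2), with out.j its own outer ports: {out.1, b1.2} {out.2, b1.1, b2.1, b2.2}
composing beta on (b1, b2, b3), with out.j its own outer ports: {out.1, out.2, b1.1, b2.1, b2.2} {b1.2, b3.2} {b3.1}


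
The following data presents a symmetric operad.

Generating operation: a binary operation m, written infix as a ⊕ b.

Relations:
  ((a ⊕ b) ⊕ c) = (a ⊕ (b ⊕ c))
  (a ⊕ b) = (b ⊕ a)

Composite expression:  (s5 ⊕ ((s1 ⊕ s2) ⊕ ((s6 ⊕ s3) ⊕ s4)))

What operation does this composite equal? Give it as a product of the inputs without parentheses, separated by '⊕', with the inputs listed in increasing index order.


Both nesting and order wash out for m; what remains is which s's occur.
(s1 ⊕ s2) spells out as s1 ⊕ s2
(s6 ⊕ s3) spells out as s6 ⊕ s3
((s6 ⊕ s3) ⊕ s4) spells out as s6 ⊕ s3 ⊕ s4
((s1 ⊕ s2) ⊕ ((s6 ⊕ s3) ⊕ s4)) spells out as s1 ⊕ s2 ⊕ s6 ⊕ s3 ⊕ s4
(s5 ⊕ ((s1 ⊕ s2) ⊕ ((s6 ⊕ s3) ⊕ s4))) spells out as s5 ⊕ s1 ⊕ s2 ⊕ s6 ⊕ s3 ⊕ s4
reordering the factors by index: s1 ⊕ s2 ⊕ s3 ⊕ s4 ⊕ s5 ⊕ s6

s1 ⊕ s2 ⊕ s3 ⊕ s4 ⊕ s5 ⊕ s6


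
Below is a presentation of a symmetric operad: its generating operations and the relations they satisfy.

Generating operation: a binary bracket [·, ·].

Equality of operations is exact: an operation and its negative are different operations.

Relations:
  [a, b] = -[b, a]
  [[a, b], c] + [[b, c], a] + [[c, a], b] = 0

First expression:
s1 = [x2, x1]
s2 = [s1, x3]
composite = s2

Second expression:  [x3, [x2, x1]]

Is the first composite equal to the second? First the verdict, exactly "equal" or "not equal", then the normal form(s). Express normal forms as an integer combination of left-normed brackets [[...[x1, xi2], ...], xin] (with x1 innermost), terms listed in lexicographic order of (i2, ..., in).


In normal form, the first expression is -[[x1, x2], x3]
In normal form, the second expression is [[x1, x2], x3]
Distinct normal forms: not equal.

not equal — first -[[x1, x2], x3], second [[x1, x2], x3]


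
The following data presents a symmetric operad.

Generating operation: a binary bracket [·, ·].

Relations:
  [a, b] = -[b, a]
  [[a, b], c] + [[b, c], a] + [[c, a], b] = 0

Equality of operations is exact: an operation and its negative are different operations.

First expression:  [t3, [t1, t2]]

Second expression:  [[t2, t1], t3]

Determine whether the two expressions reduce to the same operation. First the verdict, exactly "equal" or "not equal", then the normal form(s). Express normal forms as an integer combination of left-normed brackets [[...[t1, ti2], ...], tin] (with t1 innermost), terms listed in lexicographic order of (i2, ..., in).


equal; both compose to -[[t1, t2], t3]

The first expression reduces to -[[t1, t2], t3]
The second expression reduces to -[[t1, t2], t3]
Identical normal forms: equal.


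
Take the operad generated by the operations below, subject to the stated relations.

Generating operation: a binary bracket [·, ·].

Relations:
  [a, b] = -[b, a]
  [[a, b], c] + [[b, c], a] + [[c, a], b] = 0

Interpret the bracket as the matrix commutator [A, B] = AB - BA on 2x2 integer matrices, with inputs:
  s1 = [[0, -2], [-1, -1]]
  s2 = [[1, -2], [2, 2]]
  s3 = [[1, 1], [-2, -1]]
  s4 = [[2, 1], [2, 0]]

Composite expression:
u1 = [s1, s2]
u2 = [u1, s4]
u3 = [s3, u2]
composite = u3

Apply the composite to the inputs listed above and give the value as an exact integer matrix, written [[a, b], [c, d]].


[[14, 6], [-16, -14]]

[s1, s2] = [[-6, -4], [-1, 6]]
[[s1, s2], s4] = [[-7, -4], [22, 7]]
[s3, [[s1, s2], s4]] = [[14, 6], [-16, -14]]


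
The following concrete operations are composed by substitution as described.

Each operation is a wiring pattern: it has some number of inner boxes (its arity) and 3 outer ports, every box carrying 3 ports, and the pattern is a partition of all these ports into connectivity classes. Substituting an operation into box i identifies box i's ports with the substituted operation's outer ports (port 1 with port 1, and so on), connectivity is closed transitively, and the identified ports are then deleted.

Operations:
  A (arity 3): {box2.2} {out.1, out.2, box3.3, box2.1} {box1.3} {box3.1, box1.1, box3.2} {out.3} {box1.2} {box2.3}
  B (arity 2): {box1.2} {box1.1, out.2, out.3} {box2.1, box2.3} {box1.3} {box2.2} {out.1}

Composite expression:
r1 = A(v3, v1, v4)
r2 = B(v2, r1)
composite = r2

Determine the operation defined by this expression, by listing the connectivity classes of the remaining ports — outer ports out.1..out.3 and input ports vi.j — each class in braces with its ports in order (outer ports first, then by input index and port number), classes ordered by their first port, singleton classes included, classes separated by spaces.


{out.1} {out.2, out.3, v2.1} {v1.1, v4.3} {v1.2} {v1.3} {v2.2} {v2.3} {v3.1, v4.1, v4.2} {v3.2} {v3.3}

Connectivity passes through glued B-boundaries; trace each wire chain.
through A, on inputs (v3, v1, v4): {out.1, out.2, v1.1, v4.3} {out.3} {v1.2} {v1.3} {v3.1, v4.1, v4.2} {v3.2} {v3.3} (out.j = stage outer ports)
through B, on inputs (v2, v3, v1, v4): {out.1} {out.2, out.3, v2.1} {v1.1, v4.3} {v1.2} {v1.3} {v2.2} {v2.3} {v3.1, v4.1, v4.2} {v3.2} {v3.3} (out.j = stage outer ports)


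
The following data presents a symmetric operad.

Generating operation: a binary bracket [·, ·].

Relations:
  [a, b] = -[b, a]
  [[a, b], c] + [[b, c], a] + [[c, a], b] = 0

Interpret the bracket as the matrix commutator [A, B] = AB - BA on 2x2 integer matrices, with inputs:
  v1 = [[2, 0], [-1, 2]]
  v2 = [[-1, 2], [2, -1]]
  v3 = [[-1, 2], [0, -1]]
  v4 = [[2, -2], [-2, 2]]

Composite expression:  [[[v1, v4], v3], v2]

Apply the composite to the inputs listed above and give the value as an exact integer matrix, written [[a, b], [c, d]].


[[-16, 0], [0, 16]]

[v1, v4] = [[-2, 0], [0, 2]]
[[v1, v4], v3] = [[0, -8], [0, 0]]
[[[v1, v4], v3], v2] = [[-16, 0], [0, 16]]


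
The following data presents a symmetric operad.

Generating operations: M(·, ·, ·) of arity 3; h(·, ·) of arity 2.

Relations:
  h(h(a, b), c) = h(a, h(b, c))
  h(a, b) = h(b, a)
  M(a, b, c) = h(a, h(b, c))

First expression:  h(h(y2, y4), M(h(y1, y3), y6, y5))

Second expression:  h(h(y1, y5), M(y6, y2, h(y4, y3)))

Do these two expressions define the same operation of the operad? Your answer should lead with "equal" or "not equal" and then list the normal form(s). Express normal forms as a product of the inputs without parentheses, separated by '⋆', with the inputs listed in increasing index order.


The first expression reduces to y1 ⋆ y2 ⋆ y3 ⋆ y4 ⋆ y5 ⋆ y6
The second expression reduces to y1 ⋆ y2 ⋆ y3 ⋆ y4 ⋆ y5 ⋆ y6
One common form — equal.

equal: each reduces to y1 ⋆ y2 ⋆ y3 ⋆ y4 ⋆ y5 ⋆ y6


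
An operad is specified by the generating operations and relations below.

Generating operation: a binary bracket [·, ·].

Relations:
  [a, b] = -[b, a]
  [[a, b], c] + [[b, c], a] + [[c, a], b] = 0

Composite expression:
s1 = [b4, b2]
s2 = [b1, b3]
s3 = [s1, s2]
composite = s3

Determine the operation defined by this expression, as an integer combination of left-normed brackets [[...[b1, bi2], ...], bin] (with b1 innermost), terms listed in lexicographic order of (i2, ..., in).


[[[b1, b3], b2], b4] - [[[b1, b3], b4], b2]

Antisymmetry and Jacobi reduce to b1-anchored left-normed brackets.
Composite bracket: [[b4, b2], [b1, b3]]
Each bracket splits as ab - ba, giving 8 signed words (2^3 = 8).
Keep just the words that open with b1:
  sign of b1b3b2b4 is +1, so it contributes +[[[b1, b3], b2], b4]
  sign of b1b3b4b2 is -1, so it contributes -[[[b1, b3], b4], b2]


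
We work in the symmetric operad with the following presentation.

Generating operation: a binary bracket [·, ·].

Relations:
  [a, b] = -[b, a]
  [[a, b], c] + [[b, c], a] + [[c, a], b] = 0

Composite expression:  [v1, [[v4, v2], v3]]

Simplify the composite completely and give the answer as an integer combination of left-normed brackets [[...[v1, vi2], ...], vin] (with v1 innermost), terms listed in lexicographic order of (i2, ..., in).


-[[[v1, v2], v4], v3] + [[[v1, v3], v2], v4] - [[[v1, v3], v4], v2] + [[[v1, v4], v2], v3]

Skip Jacobi rewriting: expand, keep v1-initial words, read off terms.
Composite bracket: [v1, [[v4, v2], v3]]
Expanding via [a, b] = ab - ba: 8 signed words (2^3 = 8).
The v1-initial words carry the normal form:
  word v1v2v4v3 has sign -1, contributing -[[[v1, v2], v4], v3]
  word v1v3v2v4 has sign +1, contributing +[[[v1, v3], v2], v4]
  word v1v3v4v2 has sign -1, contributing -[[[v1, v3], v4], v2]
  word v1v4v2v3 has sign +1, contributing +[[[v1, v4], v2], v3]


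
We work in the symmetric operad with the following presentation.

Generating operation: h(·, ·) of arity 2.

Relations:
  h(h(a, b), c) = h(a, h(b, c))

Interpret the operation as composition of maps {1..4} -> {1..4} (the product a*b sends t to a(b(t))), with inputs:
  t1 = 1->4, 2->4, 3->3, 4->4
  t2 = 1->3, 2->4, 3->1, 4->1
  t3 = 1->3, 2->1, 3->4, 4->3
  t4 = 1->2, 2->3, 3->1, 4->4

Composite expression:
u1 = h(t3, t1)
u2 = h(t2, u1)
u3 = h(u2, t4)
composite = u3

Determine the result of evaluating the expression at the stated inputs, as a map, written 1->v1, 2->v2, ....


h(t3, t1) = 1->3, 2->3, 3->4, 4->3
h(t2, h(t3, t1)) = 1->1, 2->1, 3->1, 4->1
h(h(t2, h(t3, t1)), t4) = 1->1, 2->1, 3->1, 4->1

1->1, 2->1, 3->1, 4->1


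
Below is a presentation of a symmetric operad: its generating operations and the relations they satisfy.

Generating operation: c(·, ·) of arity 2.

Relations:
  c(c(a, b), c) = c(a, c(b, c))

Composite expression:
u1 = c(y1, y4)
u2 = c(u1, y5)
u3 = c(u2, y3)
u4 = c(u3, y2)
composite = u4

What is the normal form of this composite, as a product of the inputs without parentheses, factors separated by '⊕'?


Under associativity of c, the answer is the y's in reading order.
c(y1, y4) unparenthesizes to y1 ⊕ y4
c(c(y1, y4), y5) unparenthesizes to y1 ⊕ y4 ⊕ y5
c(c(c(y1, y4), y5), y3) unparenthesizes to y1 ⊕ y4 ⊕ y5 ⊕ y3
c(c(c(c(y1, y4), y5), y3), y2) unparenthesizes to y1 ⊕ y4 ⊕ y5 ⊕ y3 ⊕ y2

y1 ⊕ y4 ⊕ y5 ⊕ y3 ⊕ y2


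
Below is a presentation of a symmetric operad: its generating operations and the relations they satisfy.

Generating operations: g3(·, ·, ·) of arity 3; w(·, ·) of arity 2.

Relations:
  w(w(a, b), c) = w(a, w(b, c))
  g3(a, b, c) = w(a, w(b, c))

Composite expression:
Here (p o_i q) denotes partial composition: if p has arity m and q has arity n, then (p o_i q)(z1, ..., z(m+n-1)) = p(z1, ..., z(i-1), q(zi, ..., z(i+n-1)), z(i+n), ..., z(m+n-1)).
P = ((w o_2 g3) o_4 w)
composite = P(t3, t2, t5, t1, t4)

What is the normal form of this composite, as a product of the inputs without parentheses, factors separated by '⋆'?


Associativity of w dissolves the nesting; only the t-input order survives.
w(t1, t4) collapses to t1 ⋆ t4
g3(t2, t5, w(t1, t4)) collapses to t2 ⋆ t5 ⋆ t1 ⋆ t4
w(t3, g3(t2, t5, w(t1, t4))) collapses to t3 ⋆ t2 ⋆ t5 ⋆ t1 ⋆ t4

t3 ⋆ t2 ⋆ t5 ⋆ t1 ⋆ t4


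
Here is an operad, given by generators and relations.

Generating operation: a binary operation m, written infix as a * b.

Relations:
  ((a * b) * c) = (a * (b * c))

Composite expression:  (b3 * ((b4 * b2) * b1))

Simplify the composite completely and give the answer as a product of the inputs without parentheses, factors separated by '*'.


Under associativity of m, the answer is the b's in reading order.
(b4 * b2) collapses to b4 * b2
((b4 * b2) * b1) collapses to b4 * b2 * b1
(b3 * ((b4 * b2) * b1)) collapses to b3 * b4 * b2 * b1

b3 * b4 * b2 * b1


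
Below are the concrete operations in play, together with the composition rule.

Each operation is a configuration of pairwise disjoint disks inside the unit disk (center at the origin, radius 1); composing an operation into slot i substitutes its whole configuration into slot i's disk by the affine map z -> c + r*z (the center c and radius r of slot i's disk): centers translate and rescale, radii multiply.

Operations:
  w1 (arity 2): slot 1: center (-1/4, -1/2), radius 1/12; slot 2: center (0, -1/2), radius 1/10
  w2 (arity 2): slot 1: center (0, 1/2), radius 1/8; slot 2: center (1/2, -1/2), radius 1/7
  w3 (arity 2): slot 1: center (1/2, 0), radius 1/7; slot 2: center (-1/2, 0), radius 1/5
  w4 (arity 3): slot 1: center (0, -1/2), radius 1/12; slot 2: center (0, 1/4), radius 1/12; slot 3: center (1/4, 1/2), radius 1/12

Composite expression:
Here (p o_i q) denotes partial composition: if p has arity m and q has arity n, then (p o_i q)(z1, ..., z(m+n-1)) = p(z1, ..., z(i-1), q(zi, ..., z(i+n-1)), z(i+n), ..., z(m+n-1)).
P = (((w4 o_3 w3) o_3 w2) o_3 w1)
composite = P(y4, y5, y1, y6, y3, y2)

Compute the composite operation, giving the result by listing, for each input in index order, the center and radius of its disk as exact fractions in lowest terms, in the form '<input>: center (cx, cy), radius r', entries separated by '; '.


y1: center (261/896, 97/192), radius 1/8064; y2: center (5/24, 1/2), radius 1/60; y3: center (25/84, 83/168), radius 1/588; y4: center (0, -1/2), radius 1/12; y5: center (0, 1/4), radius 1/12; y6: center (7/24, 97/192), radius 1/6720

Below w4, radii multiply path by path; the y-disk centers shift.
input y4: composing its 1 substitution step yields center (0, -1/2), radius 1/12
input y5: composing its 1 substitution step yields center (0, 1/4), radius 1/12
input y1: composing its 4 substitution steps yields center (261/896, 97/192), radius 1/8064
input y6: composing its 4 substitution steps yields center (7/24, 97/192), radius 1/6720
input y3: composing its 3 substitution steps yields center (25/84, 83/168), radius 1/588
input y2: composing its 2 substitution steps yields center (5/24, 1/2), radius 1/60


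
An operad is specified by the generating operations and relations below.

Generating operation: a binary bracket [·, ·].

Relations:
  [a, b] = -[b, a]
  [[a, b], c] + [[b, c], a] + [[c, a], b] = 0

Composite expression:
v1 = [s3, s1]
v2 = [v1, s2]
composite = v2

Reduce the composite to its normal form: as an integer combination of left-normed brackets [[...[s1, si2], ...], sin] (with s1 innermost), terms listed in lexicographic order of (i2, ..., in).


-[[s1, s3], s2]

Expand each bracket as ab - ba; the s1-initial words give the coefficients.
Composite bracket: [[s3, s1], s2]
Applying ab - ba throughout gives 4 signed words (2^2 = 4).
The s1-initial words carry the normal form:
  s1s3s2 appears with sign -1, giving the term -[[s1, s3], s2]


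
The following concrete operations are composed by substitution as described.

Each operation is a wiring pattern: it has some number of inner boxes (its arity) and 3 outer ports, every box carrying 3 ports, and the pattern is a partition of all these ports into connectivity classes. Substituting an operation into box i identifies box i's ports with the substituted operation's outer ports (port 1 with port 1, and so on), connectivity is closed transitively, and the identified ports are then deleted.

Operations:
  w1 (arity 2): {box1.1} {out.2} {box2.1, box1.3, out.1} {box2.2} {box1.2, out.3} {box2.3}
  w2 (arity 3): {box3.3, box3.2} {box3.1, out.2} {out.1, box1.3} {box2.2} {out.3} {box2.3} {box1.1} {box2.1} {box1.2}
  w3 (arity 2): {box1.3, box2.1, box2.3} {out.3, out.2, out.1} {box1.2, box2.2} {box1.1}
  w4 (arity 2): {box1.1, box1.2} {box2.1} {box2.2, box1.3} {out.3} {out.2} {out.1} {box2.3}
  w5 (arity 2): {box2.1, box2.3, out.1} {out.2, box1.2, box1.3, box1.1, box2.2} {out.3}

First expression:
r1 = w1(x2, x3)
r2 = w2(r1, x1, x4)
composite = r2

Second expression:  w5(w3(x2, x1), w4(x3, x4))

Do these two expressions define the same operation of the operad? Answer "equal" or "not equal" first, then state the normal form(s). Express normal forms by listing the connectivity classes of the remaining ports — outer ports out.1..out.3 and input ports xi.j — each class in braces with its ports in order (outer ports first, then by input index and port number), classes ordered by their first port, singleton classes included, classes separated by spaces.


In normal form, the first expression is {out.1, x2.2} {out.2, x4.1} {out.3} {x1.1} {x1.2} {x1.3} {x2.1} {x2.3, x3.1} {x3.2} {x3.3} {x4.2, x4.3}
In normal form, the second expression is {out.1} {out.2} {out.3} {x1.1, x1.3, x2.3} {x1.2, x2.2} {x2.1} {x3.1, x3.2} {x3.3, x4.2} {x4.1} {x4.3}
No match — not equal.

not equal; first: {out.1, x2.2} {out.2, x4.1} {out.3} {x1.1} {x1.2} {x1.3} {x2.1} {x2.3, x3.1} {x3.2} {x3.3} {x4.2, x4.3}; second: {out.1} {out.2} {out.3} {x1.1, x1.3, x2.3} {x1.2, x2.2} {x2.1} {x3.1, x3.2} {x3.3, x4.2} {x4.1} {x4.3}


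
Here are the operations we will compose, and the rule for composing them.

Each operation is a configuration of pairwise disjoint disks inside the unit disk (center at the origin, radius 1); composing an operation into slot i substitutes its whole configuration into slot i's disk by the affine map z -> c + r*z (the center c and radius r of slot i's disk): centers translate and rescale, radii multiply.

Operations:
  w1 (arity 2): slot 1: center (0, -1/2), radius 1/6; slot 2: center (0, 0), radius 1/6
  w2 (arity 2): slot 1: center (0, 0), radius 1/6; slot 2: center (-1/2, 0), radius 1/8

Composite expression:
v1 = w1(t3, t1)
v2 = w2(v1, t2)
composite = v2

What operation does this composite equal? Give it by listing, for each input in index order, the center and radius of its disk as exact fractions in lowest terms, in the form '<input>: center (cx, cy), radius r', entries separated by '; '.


Below w2, radii multiply path by path; the t-disk centers shift.
for t3, the 2-step affine chain lands on center (0, -1/12), radius 1/36
for t1, the 2-step affine chain lands on center (0, 0), radius 1/36
for t2, the 1-step affine chain lands on center (-1/2, 0), radius 1/8

t1: center (0, 0), radius 1/36; t2: center (-1/2, 0), radius 1/8; t3: center (0, -1/12), radius 1/36


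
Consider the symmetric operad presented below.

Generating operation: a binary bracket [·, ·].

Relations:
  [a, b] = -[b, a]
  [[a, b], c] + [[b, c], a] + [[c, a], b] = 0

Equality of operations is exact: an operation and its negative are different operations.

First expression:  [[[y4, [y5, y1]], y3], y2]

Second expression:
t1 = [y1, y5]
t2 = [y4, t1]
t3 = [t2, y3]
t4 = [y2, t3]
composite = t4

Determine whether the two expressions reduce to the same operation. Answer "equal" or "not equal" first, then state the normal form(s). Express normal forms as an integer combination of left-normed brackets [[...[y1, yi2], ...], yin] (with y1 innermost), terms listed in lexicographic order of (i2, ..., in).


Normal form of the first expression: [[[[y1, y5], y4], y3], y2]
Normal form of the second expression: [[[[y1, y5], y4], y3], y2]
Same normal form: equal.

equal; the common form is [[[[y1, y5], y4], y3], y2]


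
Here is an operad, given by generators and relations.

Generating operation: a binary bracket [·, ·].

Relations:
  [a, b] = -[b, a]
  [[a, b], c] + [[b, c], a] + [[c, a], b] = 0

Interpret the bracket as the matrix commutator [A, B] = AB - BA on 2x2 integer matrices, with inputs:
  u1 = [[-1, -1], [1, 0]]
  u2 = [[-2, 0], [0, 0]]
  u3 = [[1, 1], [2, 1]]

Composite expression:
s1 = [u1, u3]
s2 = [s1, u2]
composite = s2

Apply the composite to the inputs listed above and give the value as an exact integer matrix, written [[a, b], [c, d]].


[u1, u3] = [[-3, -1], [2, 3]]
[[u1, u3], u2] = [[0, -2], [-4, 0]]

[[0, -2], [-4, 0]]


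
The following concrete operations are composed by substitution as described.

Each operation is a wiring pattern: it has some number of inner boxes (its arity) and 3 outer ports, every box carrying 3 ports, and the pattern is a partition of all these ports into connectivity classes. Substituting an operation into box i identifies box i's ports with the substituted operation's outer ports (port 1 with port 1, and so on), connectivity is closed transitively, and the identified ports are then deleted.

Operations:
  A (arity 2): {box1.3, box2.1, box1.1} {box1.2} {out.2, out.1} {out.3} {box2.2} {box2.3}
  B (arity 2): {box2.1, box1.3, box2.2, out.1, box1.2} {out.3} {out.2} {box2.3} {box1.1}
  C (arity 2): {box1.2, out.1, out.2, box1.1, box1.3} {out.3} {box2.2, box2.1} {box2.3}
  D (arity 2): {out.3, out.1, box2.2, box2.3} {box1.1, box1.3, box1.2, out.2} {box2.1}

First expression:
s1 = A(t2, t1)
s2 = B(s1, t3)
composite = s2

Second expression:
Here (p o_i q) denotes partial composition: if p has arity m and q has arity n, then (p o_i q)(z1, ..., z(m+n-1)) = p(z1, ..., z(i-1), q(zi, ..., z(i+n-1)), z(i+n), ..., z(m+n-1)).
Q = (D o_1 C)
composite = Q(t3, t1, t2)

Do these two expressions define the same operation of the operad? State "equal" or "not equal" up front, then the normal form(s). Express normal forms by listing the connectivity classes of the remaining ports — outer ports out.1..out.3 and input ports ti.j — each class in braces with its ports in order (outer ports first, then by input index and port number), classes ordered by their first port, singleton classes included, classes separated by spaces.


not equal; the first gives {out.1, t3.1, t3.2} {out.2} {out.3} {t1.1, t2.1, t2.3} {t1.2} {t1.3} {t2.2} {t3.3} and the second {out.1, out.3, t2.2, t2.3} {out.2, t3.1, t3.2, t3.3} {t1.1, t1.2} {t1.3} {t2.1}

The first expression, normalized: {out.1, t3.1, t3.2} {out.2} {out.3} {t1.1, t2.1, t2.3} {t1.2} {t1.3} {t2.2} {t3.3}
The second expression, normalized: {out.1, out.3, t2.2, t2.3} {out.2, t3.1, t3.2, t3.3} {t1.1, t1.2} {t1.3} {t2.1}
The normal forms differ: not equal.


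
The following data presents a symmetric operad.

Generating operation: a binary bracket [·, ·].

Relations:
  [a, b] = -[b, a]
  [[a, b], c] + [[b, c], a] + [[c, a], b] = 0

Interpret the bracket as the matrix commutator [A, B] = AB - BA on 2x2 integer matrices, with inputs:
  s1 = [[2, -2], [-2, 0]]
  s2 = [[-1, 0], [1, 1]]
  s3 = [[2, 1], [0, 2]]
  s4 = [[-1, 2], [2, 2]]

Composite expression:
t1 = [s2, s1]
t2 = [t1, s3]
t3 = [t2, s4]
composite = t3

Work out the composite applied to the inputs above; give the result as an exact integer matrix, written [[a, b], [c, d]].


[[8, 20], [-8, -8]]


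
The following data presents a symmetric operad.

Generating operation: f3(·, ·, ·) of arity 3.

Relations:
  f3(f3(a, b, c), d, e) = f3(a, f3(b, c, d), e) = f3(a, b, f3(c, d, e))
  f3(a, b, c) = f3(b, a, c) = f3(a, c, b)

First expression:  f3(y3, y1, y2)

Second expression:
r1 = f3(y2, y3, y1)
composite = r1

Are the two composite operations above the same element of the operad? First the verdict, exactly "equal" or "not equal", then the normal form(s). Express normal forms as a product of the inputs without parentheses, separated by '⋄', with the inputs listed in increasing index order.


The first composite normalizes to y1 ⋄ y2 ⋄ y3
The second composite normalizes to y1 ⋄ y2 ⋄ y3
Both agree, so they are equal.

equal — both sides give y1 ⋄ y2 ⋄ y3


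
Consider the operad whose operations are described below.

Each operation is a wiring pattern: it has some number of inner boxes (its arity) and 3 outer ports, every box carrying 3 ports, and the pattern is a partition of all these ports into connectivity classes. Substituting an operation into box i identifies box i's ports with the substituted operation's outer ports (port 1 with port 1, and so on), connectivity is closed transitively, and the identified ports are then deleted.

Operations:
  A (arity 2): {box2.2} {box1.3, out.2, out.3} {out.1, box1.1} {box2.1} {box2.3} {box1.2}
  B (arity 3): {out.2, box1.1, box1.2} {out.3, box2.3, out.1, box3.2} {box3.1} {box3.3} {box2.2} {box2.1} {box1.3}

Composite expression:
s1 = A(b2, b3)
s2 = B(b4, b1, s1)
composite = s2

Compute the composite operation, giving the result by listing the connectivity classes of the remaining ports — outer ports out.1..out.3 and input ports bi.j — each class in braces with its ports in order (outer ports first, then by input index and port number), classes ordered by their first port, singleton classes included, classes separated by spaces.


Reachability decides: close wires over B-identified ports.
the subtree at A composes to {out.1, b2.1} {out.2, out.3, b2.3} {b2.2} {b3.1} {b3.2} {b3.3} on (b2, b3); out.j = own outer ports
the subtree at B composes to {out.1, out.3, b1.3, b2.3} {out.2, b4.1, b4.2} {b1.1} {b1.2} {b2.1} {b2.2} {b3.1} {b3.2} {b3.3} {b4.3} on (b4, b1, b2, b3); out.j = own outer ports

{out.1, out.3, b1.3, b2.3} {out.2, b4.1, b4.2} {b1.1} {b1.2} {b2.1} {b2.2} {b3.1} {b3.2} {b3.3} {b4.3}


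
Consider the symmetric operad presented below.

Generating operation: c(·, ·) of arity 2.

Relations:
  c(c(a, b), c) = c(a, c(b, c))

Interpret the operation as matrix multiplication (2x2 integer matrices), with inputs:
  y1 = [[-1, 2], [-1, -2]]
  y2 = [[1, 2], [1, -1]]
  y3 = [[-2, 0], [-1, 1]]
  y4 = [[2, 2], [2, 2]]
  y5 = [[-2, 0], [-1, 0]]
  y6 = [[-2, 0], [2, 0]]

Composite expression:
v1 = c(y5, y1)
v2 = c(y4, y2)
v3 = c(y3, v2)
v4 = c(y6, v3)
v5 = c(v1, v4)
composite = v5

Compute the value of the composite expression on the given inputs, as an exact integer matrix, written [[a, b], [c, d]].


[[96, 48], [48, 24]]

c(y5, y1) = [[2, -4], [1, -2]]
c(y4, y2) = [[4, 2], [4, 2]]
c(y3, c(y4, y2)) = [[-8, -4], [0, 0]]
c(y6, c(y3, c(y4, y2))) = [[16, 8], [-16, -8]]
c(c(y5, y1), c(y6, c(y3, c(y4, y2)))) = [[96, 48], [48, 24]]


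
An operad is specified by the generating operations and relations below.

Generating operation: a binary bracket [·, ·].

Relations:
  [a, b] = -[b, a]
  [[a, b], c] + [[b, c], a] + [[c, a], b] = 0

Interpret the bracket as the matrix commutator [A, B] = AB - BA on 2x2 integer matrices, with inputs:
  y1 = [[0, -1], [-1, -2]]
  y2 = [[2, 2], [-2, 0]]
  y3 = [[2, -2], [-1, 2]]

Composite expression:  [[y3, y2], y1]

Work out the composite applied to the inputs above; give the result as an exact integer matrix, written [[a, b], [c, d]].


[y3, y2] = [[6, 4], [-2, -6]]
[[y3, y2], y1] = [[-6, -20], [8, 6]]

[[-6, -20], [8, 6]]


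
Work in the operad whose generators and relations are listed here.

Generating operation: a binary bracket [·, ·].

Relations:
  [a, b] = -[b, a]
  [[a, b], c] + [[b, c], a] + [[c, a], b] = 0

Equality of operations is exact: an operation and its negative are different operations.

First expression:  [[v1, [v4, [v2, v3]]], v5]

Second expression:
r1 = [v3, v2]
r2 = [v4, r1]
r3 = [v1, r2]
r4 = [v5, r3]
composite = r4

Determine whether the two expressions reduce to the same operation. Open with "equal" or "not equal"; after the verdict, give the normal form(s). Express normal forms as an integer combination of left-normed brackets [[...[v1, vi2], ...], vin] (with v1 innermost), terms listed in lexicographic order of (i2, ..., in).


equal: each reduces to -[[[[v1, v2], v3], v4], v5] + [[[[v1, v3], v2], v4], v5] + [[[[v1, v4], v2], v3], v5] - [[[[v1, v4], v3], v2], v5]

Reducing the first expression gives -[[[[v1, v2], v3], v4], v5] + [[[[v1, v3], v2], v4], v5] + [[[[v1, v4], v2], v3], v5] - [[[[v1, v4], v3], v2], v5]
Reducing the second expression gives -[[[[v1, v2], v3], v4], v5] + [[[[v1, v3], v2], v4], v5] + [[[[v1, v4], v2], v3], v5] - [[[[v1, v4], v3], v2], v5]
Same normal form: equal.
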